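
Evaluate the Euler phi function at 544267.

518400

Factor: 544267 = 31 · 97 · 181.
φ(544267) = (31−1) · (97−1) · (181−1) = 30 · 96 · 180 = 518400.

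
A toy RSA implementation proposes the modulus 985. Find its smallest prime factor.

5

985 is odd.
Digit sum 22, not divisible by 3.
Ends in 5: divisible by 5.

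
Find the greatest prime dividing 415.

83

415 = 5 · 83
83 is prime.
So 415 = 5 · 83; the largest prime factor is 83.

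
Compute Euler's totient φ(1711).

Factor: 1711 = 29 · 59.
φ(1711) = (29−1) · (59−1) = 28 · 58 = 1624.

1624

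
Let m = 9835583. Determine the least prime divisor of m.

9835583 is odd.
Digit sum 41, not divisible by 3.
Ends in 3: not divisible by 5.
7: 9835583 = 7·1405083 + 2
11: 9835583 = 11·894143 + 10
13: 9835583 = 13·756583 + 4
17: 9835583 = 17·578563 + 12
19: 9835583 = 19·517662 + 5
23: 9835583 = 23·427634 + 1
29: 9835583 = 29·339158 + 1
31: 9835583 = 31·317276 + 27
37: 9835583 = 37·265826 + 21
41: 9835583 = 41·239892 + 11
43: 9835583 = 43·228734 + 21
47: 9835583 = 47·209267 + 34
53: 9835583 = 53·185577 + 2
59: 9835583 = 59·166704 + 47
61: 9835583 = 61·161239 + 4
67: 9835583 = 67·146799 + 50
71: 9835583 = 71·138529 + 24
73: 9835583 = 73·134734 + 1
79: 9835583 = 79·124501 + 4
83: 9835583 = 83·118501

83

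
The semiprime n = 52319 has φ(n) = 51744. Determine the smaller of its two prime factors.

113

φ(n) = (p−1)(q−1) = n − (p+q) + 1, so p + q = 52319 − 51744 + 1 = 576.
p and q are the roots of t² − 576t + 52319 = 0.
Discriminant: 576² − 4·52319 = 331776 − 209276 = 122500; √122500 = 350.
q = (576 − 350)/2 = 113, p = (576 + 350)/2 = 463.
Check: 113 · 463 = 52319.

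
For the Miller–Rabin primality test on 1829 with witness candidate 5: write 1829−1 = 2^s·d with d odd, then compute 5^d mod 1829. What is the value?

1462

1829 − 1 = 1828 = 2^2 · 457, so d = 457.
5^1 ≡ 5 (mod 1829)
5^2 ≡ 5^2 = 25 ≡ 25 (mod 1829)
5^4 ≡ 25^2 = 625 ≡ 625 (mod 1829)
5^8 ≡ 625^2 = 390625 ≡ 1048 (mod 1829)
5^16 ≡ 1048^2 = 1098304 ≡ 904 (mod 1829)
5^32 ≡ 904^2 = 817216 ≡ 1482 (mod 1829)
5^64 ≡ 1482^2 = 2196324 ≡ 1524 (mod 1829)
5^128 ≡ 1524^2 = 2322576 ≡ 1575 (mod 1829)
5^256 ≡ 1575^2 = 2480625 ≡ 501 (mod 1829)
457 = 256 + 128 + 64 + 8 + 1 in binary powers of 2.
So 5^457 ≡ 501 · 1575 · 1524 · 1048 · 5 ≡ 1462 (mod 1829).
Squaring chain: 1462 → 1172; never reaches −1, so base 5 is a Miller–Rabin witness that 1829 is composite.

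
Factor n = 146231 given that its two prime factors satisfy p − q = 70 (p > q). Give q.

349

Since p = q + 70, we have 146231 = q(q + 70), so q² + 70q − 146231 = 0.
Discriminant: 70² + 4·146231 = 4900 + 584924 = 589824; √589824 = 768.
q = (−70 + 768)/2 = 349, and p = q + 70 = 419.
Check: 349 · 419 = 146231.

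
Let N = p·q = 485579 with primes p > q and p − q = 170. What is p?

Since p = q + 170, we have 485579 = q(q + 170), so q² + 170q − 485579 = 0.
Discriminant: 170² + 4·485579 = 28900 + 1942316 = 1971216; √1971216 = 1404.
q = (−170 + 1404)/2 = 617, and p = q + 170 = 787.
Check: 617 · 787 = 485579.

787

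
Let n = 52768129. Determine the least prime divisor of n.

52768129 is odd.
Digit sum 40, not divisible by 3.
Ends in 9: not divisible by 5.
7: 52768129 = 7·7538304 + 1
11: 52768129 = 11·4797102 + 7
13: 52768129 = 13·4059086 + 11
17: 52768129 = 17·3104007 + 10
19: 52768129 = 19·2777269 + 18
23: 52768129 = 23·2294266 + 11
29: 52768129 = 29·1819590 + 19
31: 52768129 = 31·1702197 + 22
37: 52768129 = 37·1426165 + 24
41: 52768129 = 41·1287027 + 22
43: 52768129 = 43·1227165 + 34
47: 52768129 = 47·1122726 + 7
53: 52768129 = 53·995625 + 4
59: 52768129 = 59·894375 + 4
61: 52768129 = 61·865051 + 18
67: 52768129 = 67·787584 + 1
71: 52768129 = 71·743213 + 6
73: 52768129 = 73·722851 + 6
79: 52768129 = 79·667951

79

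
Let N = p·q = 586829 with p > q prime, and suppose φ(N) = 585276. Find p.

907

φ(n) = (p−1)(q−1) = n − (p+q) + 1, so p + q = 586829 − 585276 + 1 = 1554.
p and q are the roots of t² − 1554t + 586829 = 0.
Discriminant: 1554² − 4·586829 = 2414916 − 2347316 = 67600; √67600 = 260.
q = (1554 − 260)/2 = 647, p = (1554 + 260)/2 = 907.
Check: 647 · 907 = 586829.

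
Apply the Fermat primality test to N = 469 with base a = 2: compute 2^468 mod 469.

2^1 ≡ 2 (mod 469)
2^2 ≡ 2^2 = 4 ≡ 4 (mod 469)
2^4 ≡ 4^2 = 16 ≡ 16 (mod 469)
2^8 ≡ 16^2 = 256 ≡ 256 (mod 469)
2^16 ≡ 256^2 = 65536 ≡ 345 (mod 469)
2^32 ≡ 345^2 = 119025 ≡ 368 (mod 469)
2^64 ≡ 368^2 = 135424 ≡ 352 (mod 469)
2^128 ≡ 352^2 = 123904 ≡ 88 (mod 469)
2^256 ≡ 88^2 = 7744 ≡ 240 (mod 469)
468 = 256 + 128 + 64 + 16 + 4 in binary powers of 2.
So 2^468 ≡ 240 · 88 · 352 · 345 · 16 ≡ 64 (mod 469).
Since 64 ≠ 1, base 2 is a Fermat witness: 469 is composite.

64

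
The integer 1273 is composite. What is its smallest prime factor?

19

1273 is odd.
Digit sum 13, not divisible by 3.
Ends in 3: not divisible by 5.
7: 1273 = 7·181 + 6
11: 1273 = 11·115 + 8
13: 1273 = 13·97 + 12
17: 1273 = 17·74 + 15
19: 1273 = 19·67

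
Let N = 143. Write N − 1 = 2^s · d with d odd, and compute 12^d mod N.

12

143 − 1 = 142 = 2^1 · 71, so d = 71.
12^1 ≡ 12 (mod 143)
12^2 ≡ 12^2 = 144 ≡ 1 (mod 143)
12^4 ≡ 1^2 = 1 ≡ 1 (mod 143)
12^8 ≡ 1^2 = 1 ≡ 1 (mod 143)
12^16 ≡ 1^2 = 1 ≡ 1 (mod 143)
12^32 ≡ 1^2 = 1 ≡ 1 (mod 143)
12^64 ≡ 1^2 = 1 ≡ 1 (mod 143)
71 = 64 + 4 + 2 + 1 in binary powers of 2.
So 12^71 ≡ 1 · 1 · 1 · 12 ≡ 12 (mod 143).
Squaring chain: 12; never reaches −1, so base 12 is a Miller–Rabin witness that 143 is composite.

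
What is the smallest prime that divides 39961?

39961 is odd.
Digit sum 28, not divisible by 3.
Ends in 1: not divisible by 5.
7: 39961 = 7·5708 + 5
11: 39961 = 11·3632 + 9
13: 39961 = 13·3073 + 12
17: 39961 = 17·2350 + 11
19: 39961 = 19·2103 + 4
23: 39961 = 23·1737 + 10
29: 39961 = 29·1377 + 28
31: 39961 = 31·1289 + 2
37: 39961 = 37·1080 + 1
41: 39961 = 41·974 + 27
43: 39961 = 43·929 + 14
47: 39961 = 47·850 + 11
53: 39961 = 53·753 + 52
59: 39961 = 59·677 + 18
61: 39961 = 61·655 + 6
67: 39961 = 67·596 + 29
71: 39961 = 71·562 + 59
73: 39961 = 73·547 + 30
79: 39961 = 79·505 + 66
83: 39961 = 83·481 + 38
89: 39961 = 89·449

89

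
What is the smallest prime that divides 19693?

19693 is odd.
Digit sum 28, not divisible by 3.
Ends in 3: not divisible by 5.
7: 19693 = 7·2813 + 2
11: 19693 = 11·1790 + 3
13: 19693 = 13·1514 + 11
17: 19693 = 17·1158 + 7
19: 19693 = 19·1036 + 9
23: 19693 = 23·856 + 5
29: 19693 = 29·679 + 2
31: 19693 = 31·635 + 8
37: 19693 = 37·532 + 9
41: 19693 = 41·480 + 13
43: 19693 = 43·457 + 42
47: 19693 = 47·419

47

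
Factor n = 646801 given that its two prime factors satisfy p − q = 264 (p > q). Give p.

947

Since p = q + 264, we have 646801 = q(q + 264), so q² + 264q − 646801 = 0.
Discriminant: 264² + 4·646801 = 69696 + 2587204 = 2656900; √2656900 = 1630.
q = (−264 + 1630)/2 = 683, and p = q + 264 = 947.
Check: 683 · 947 = 646801.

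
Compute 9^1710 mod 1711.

400

9^1 ≡ 9 (mod 1711)
9^2 ≡ 9^2 = 81 ≡ 81 (mod 1711)
9^4 ≡ 81^2 = 6561 ≡ 1428 (mod 1711)
9^8 ≡ 1428^2 = 2039184 ≡ 1383 (mod 1711)
9^16 ≡ 1383^2 = 1912689 ≡ 1502 (mod 1711)
9^32 ≡ 1502^2 = 2256004 ≡ 906 (mod 1711)
9^64 ≡ 906^2 = 820836 ≡ 1267 (mod 1711)
9^128 ≡ 1267^2 = 1605289 ≡ 371 (mod 1711)
9^256 ≡ 371^2 = 137641 ≡ 761 (mod 1711)
9^512 ≡ 761^2 = 579121 ≡ 803 (mod 1711)
9^1024 ≡ 803^2 = 644809 ≡ 1473 (mod 1711)
1710 = 1024 + 512 + 128 + 32 + 8 + 4 + 2 in binary powers of 2.
So 9^1710 ≡ 1473 · 803 · 371 · 906 · 1383 · 1428 · 81 ≡ 400 (mod 1711).
Since 400 ≠ 1, base 9 is a Fermat witness: 1711 is composite.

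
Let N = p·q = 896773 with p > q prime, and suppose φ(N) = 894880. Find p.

φ(n) = (p−1)(q−1) = n − (p+q) + 1, so p + q = 896773 − 894880 + 1 = 1894.
p and q are the roots of t² − 1894t + 896773 = 0.
Discriminant: 1894² − 4·896773 = 3587236 − 3587092 = 144; √144 = 12.
q = (1894 − 12)/2 = 941, p = (1894 + 12)/2 = 953.
Check: 941 · 953 = 896773.

953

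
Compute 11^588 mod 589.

11^1 ≡ 11 (mod 589)
11^2 ≡ 11^2 = 121 ≡ 121 (mod 589)
11^4 ≡ 121^2 = 14641 ≡ 505 (mod 589)
11^8 ≡ 505^2 = 255025 ≡ 577 (mod 589)
11^16 ≡ 577^2 = 332929 ≡ 144 (mod 589)
11^32 ≡ 144^2 = 20736 ≡ 121 (mod 589)
11^64 ≡ 121^2 = 14641 ≡ 505 (mod 589)
11^128 ≡ 505^2 = 255025 ≡ 577 (mod 589)
11^256 ≡ 577^2 = 332929 ≡ 144 (mod 589)
11^512 ≡ 144^2 = 20736 ≡ 121 (mod 589)
588 = 512 + 64 + 8 + 4 in binary powers of 2.
So 11^588 ≡ 121 · 505 · 577 · 505 ≡ 343 (mod 589).
Since 343 ≠ 1, base 11 is a Fermat witness: 589 is composite.

343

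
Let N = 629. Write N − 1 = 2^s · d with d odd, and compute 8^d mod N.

629 − 1 = 628 = 2^2 · 157, so d = 157.
8^1 ≡ 8 (mod 629)
8^2 ≡ 8^2 = 64 ≡ 64 (mod 629)
8^4 ≡ 64^2 = 4096 ≡ 322 (mod 629)
8^8 ≡ 322^2 = 103684 ≡ 528 (mod 629)
8^16 ≡ 528^2 = 278784 ≡ 137 (mod 629)
8^32 ≡ 137^2 = 18769 ≡ 528 (mod 629)
8^64 ≡ 528^2 = 278784 ≡ 137 (mod 629)
8^128 ≡ 137^2 = 18769 ≡ 528 (mod 629)
157 = 128 + 16 + 8 + 4 + 1 in binary powers of 2.
So 8^157 ≡ 528 · 137 · 528 · 322 · 8 ≡ 230 (mod 629).
Squaring chain: 230 → 64; never reaches −1, so base 8 is a Miller–Rabin witness that 629 is composite.

230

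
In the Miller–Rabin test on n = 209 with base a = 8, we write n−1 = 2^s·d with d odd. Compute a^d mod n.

209 − 1 = 208 = 2^4 · 13, so d = 13.
8^1 ≡ 8 (mod 209)
8^2 ≡ 8^2 = 64 ≡ 64 (mod 209)
8^4 ≡ 64^2 = 4096 ≡ 125 (mod 209)
8^8 ≡ 125^2 = 15625 ≡ 159 (mod 209)
13 = 8 + 4 + 1 in binary powers of 2.
So 8^13 ≡ 159 · 125 · 8 ≡ 160 (mod 209).
Squaring chain: 160 → 102 → 163 → 26; never reaches −1, so base 8 is a Miller–Rabin witness that 209 is composite.

160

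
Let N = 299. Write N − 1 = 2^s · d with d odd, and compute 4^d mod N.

299 − 1 = 298 = 2^1 · 149, so d = 149.
4^1 ≡ 4 (mod 299)
4^2 ≡ 4^2 = 16 ≡ 16 (mod 299)
4^4 ≡ 16^2 = 256 ≡ 256 (mod 299)
4^8 ≡ 256^2 = 65536 ≡ 55 (mod 299)
4^16 ≡ 55^2 = 3025 ≡ 35 (mod 299)
4^32 ≡ 35^2 = 1225 ≡ 29 (mod 299)
4^64 ≡ 29^2 = 841 ≡ 243 (mod 299)
4^128 ≡ 243^2 = 59049 ≡ 146 (mod 299)
149 = 128 + 16 + 4 + 1 in binary powers of 2.
So 4^149 ≡ 146 · 35 · 256 · 4 ≡ 140 (mod 299).
Squaring chain: 140; never reaches −1, so base 4 is a Miller–Rabin witness that 299 is composite.

140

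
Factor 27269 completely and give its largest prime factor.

27269 = 11 · 2479
2479 = 37 · 67
67 is prime.
So 27269 = 11 · 37 · 67; the largest prime factor is 67.

67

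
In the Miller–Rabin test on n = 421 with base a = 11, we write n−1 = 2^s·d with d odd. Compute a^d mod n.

1

421 − 1 = 420 = 2^2 · 105, so d = 105.
11^1 ≡ 11 (mod 421)
11^2 ≡ 11^2 = 121 ≡ 121 (mod 421)
11^4 ≡ 121^2 = 14641 ≡ 327 (mod 421)
11^8 ≡ 327^2 = 106929 ≡ 416 (mod 421)
11^16 ≡ 416^2 = 173056 ≡ 25 (mod 421)
11^32 ≡ 25^2 = 625 ≡ 204 (mod 421)
11^64 ≡ 204^2 = 41616 ≡ 358 (mod 421)
105 = 64 + 32 + 8 + 1 in binary powers of 2.
So 11^105 ≡ 358 · 204 · 416 · 11 ≡ 1 (mod 421).
Since 11^d ≡ 1 (mod 421), base 11 does not prove 421 composite.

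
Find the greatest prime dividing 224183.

83

224183 = 37 · 6059
6059 = 73 · 83
83 is prime.
So 224183 = 37 · 73 · 83; the largest prime factor is 83.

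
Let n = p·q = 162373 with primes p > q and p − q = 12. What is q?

397

Since p = q + 12, we have 162373 = q(q + 12), so q² + 12q − 162373 = 0.
Discriminant: 12² + 4·162373 = 144 + 649492 = 649636; √649636 = 806.
q = (−12 + 806)/2 = 397, and p = q + 12 = 409.
Check: 397 · 409 = 162373.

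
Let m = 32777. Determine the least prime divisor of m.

32777 is odd.
Digit sum 26, not divisible by 3.
Ends in 7: not divisible by 5.
7: 32777 = 7·4682 + 3
11: 32777 = 11·2979 + 8
13: 32777 = 13·2521 + 4
17: 32777 = 17·1928 + 1
19: 32777 = 19·1725 + 2
23: 32777 = 23·1425 + 2
29: 32777 = 29·1130 + 7
31: 32777 = 31·1057 + 10
37: 32777 = 37·885 + 32
41: 32777 = 41·799 + 18
43: 32777 = 43·762 + 11
47: 32777 = 47·697 + 18
53: 32777 = 53·618 + 23
59: 32777 = 59·555 + 32
61: 32777 = 61·537 + 20
67: 32777 = 67·489 + 14
71: 32777 = 71·461 + 46
73: 32777 = 73·449

73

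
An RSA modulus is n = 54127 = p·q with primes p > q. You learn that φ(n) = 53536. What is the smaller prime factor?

φ(n) = (p−1)(q−1) = n − (p+q) + 1, so p + q = 54127 − 53536 + 1 = 592.
p and q are the roots of t² − 592t + 54127 = 0.
Discriminant: 592² − 4·54127 = 350464 − 216508 = 133956; √133956 = 366.
q = (592 − 366)/2 = 113, p = (592 + 366)/2 = 479.
Check: 113 · 479 = 54127.

113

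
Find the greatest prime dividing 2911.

2911 = 41 · 71
71 is prime.
So 2911 = 41 · 71; the largest prime factor is 71.

71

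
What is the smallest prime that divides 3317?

3317 is odd.
Digit sum 14, not divisible by 3.
Ends in 7: not divisible by 5.
7: 3317 = 7·473 + 6
11: 3317 = 11·301 + 6
13: 3317 = 13·255 + 2
17: 3317 = 17·195 + 2
19: 3317 = 19·174 + 11
23: 3317 = 23·144 + 5
29: 3317 = 29·114 + 11
31: 3317 = 31·107

31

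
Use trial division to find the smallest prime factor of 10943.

10943 is odd.
Digit sum 17, not divisible by 3.
Ends in 3: not divisible by 5.
7: 10943 = 7·1563 + 2
11: 10943 = 11·994 + 9
13: 10943 = 13·841 + 10
17: 10943 = 17·643 + 12
19: 10943 = 19·575 + 18
23: 10943 = 23·475 + 18
29: 10943 = 29·377 + 10
31: 10943 = 31·353

31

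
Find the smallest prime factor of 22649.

22649 is odd.
Digit sum 23, not divisible by 3.
Ends in 9: not divisible by 5.
7: 22649 = 7·3235 + 4
11: 22649 = 11·2059

11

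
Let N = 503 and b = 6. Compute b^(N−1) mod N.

1

6^1 ≡ 6 (mod 503)
6^2 ≡ 6^2 = 36 ≡ 36 (mod 503)
6^4 ≡ 36^2 = 1296 ≡ 290 (mod 503)
6^8 ≡ 290^2 = 84100 ≡ 99 (mod 503)
6^16 ≡ 99^2 = 9801 ≡ 244 (mod 503)
6^32 ≡ 244^2 = 59536 ≡ 182 (mod 503)
6^64 ≡ 182^2 = 33124 ≡ 429 (mod 503)
6^128 ≡ 429^2 = 184041 ≡ 446 (mod 503)
6^256 ≡ 446^2 = 198916 ≡ 231 (mod 503)
502 = 256 + 128 + 64 + 32 + 16 + 4 + 2 in binary powers of 2.
So 6^502 ≡ 231 · 446 · 429 · 182 · 244 · 290 · 36 ≡ 1 (mod 503).
Since the result is 1, base 6 gives no evidence that 503 is composite.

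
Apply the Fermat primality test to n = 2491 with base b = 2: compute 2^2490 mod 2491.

2^1 ≡ 2 (mod 2491)
2^2 ≡ 2^2 = 4 ≡ 4 (mod 2491)
2^4 ≡ 4^2 = 16 ≡ 16 (mod 2491)
2^8 ≡ 16^2 = 256 ≡ 256 (mod 2491)
2^16 ≡ 256^2 = 65536 ≡ 770 (mod 2491)
2^32 ≡ 770^2 = 592900 ≡ 42 (mod 2491)
2^64 ≡ 42^2 = 1764 ≡ 1764 (mod 2491)
2^128 ≡ 1764^2 = 3111696 ≡ 437 (mod 2491)
2^256 ≡ 437^2 = 190969 ≡ 1653 (mod 2491)
2^512 ≡ 1653^2 = 2732409 ≡ 2273 (mod 2491)
2^1024 ≡ 2273^2 = 5166529 ≡ 195 (mod 2491)
2^2048 ≡ 195^2 = 38025 ≡ 660 (mod 2491)
2490 = 2048 + 256 + 128 + 32 + 16 + 8 + 2 in binary powers of 2.
So 2^2490 ≡ 660 · 1653 · 437 · 42 · 770 · 256 · 4 ≡ 2414 (mod 2491).
Since 2414 ≠ 1, base 2 is a Fermat witness: 2491 is composite.

2414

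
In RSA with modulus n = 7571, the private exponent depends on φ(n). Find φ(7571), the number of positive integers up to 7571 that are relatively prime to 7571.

Factor: 7571 = 67 · 113.
φ(7571) = (67−1) · (113−1) = 66 · 112 = 7392.

7392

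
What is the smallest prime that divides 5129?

5129 is odd.
Digit sum 17, not divisible by 3.
Ends in 9: not divisible by 5.
7: 5129 = 7·732 + 5
11: 5129 = 11·466 + 3
13: 5129 = 13·394 + 7
17: 5129 = 17·301 + 12
19: 5129 = 19·269 + 18
23: 5129 = 23·223

23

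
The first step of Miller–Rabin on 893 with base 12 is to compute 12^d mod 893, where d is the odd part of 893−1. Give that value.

639

893 − 1 = 892 = 2^2 · 223, so d = 223.
12^1 ≡ 12 (mod 893)
12^2 ≡ 12^2 = 144 ≡ 144 (mod 893)
12^4 ≡ 144^2 = 20736 ≡ 197 (mod 893)
12^8 ≡ 197^2 = 38809 ≡ 410 (mod 893)
12^16 ≡ 410^2 = 168100 ≡ 216 (mod 893)
12^32 ≡ 216^2 = 46656 ≡ 220 (mod 893)
12^64 ≡ 220^2 = 48400 ≡ 178 (mod 893)
12^128 ≡ 178^2 = 31684 ≡ 429 (mod 893)
223 = 128 + 64 + 16 + 8 + 4 + 2 + 1 in binary powers of 2.
So 12^223 ≡ 429 · 178 · 216 · 410 · 197 · 144 · 12 ≡ 639 (mod 893).
Squaring chain: 639 → 220; never reaches −1, so base 12 is a Miller–Rabin witness that 893 is composite.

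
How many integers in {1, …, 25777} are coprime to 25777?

25456

Factor: 25777 = 149 · 173.
φ(25777) = (149−1) · (173−1) = 148 · 172 = 25456.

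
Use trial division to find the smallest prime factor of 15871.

59

15871 is odd.
Digit sum 22, not divisible by 3.
Ends in 1: not divisible by 5.
7: 15871 = 7·2267 + 2
11: 15871 = 11·1442 + 9
13: 15871 = 13·1220 + 11
17: 15871 = 17·933 + 10
19: 15871 = 19·835 + 6
23: 15871 = 23·690 + 1
29: 15871 = 29·547 + 8
31: 15871 = 31·511 + 30
37: 15871 = 37·428 + 35
41: 15871 = 41·387 + 4
43: 15871 = 43·369 + 4
47: 15871 = 47·337 + 32
53: 15871 = 53·299 + 24
59: 15871 = 59·269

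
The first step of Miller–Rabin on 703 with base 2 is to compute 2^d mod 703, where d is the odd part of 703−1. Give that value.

265

703 − 1 = 702 = 2^1 · 351, so d = 351.
2^1 ≡ 2 (mod 703)
2^2 ≡ 2^2 = 4 ≡ 4 (mod 703)
2^4 ≡ 4^2 = 16 ≡ 16 (mod 703)
2^8 ≡ 16^2 = 256 ≡ 256 (mod 703)
2^16 ≡ 256^2 = 65536 ≡ 157 (mod 703)
2^32 ≡ 157^2 = 24649 ≡ 44 (mod 703)
2^64 ≡ 44^2 = 1936 ≡ 530 (mod 703)
2^128 ≡ 530^2 = 280900 ≡ 403 (mod 703)
2^256 ≡ 403^2 = 162409 ≡ 16 (mod 703)
351 = 256 + 64 + 16 + 8 + 4 + 2 + 1 in binary powers of 2.
So 2^351 ≡ 16 · 530 · 157 · 256 · 16 · 4 · 2 ≡ 265 (mod 703).
Squaring chain: 265; never reaches −1, so base 2 is a Miller–Rabin witness that 703 is composite.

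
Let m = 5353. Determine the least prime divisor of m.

5353 is odd.
Digit sum 16, not divisible by 3.
Ends in 3: not divisible by 5.
7: 5353 = 7·764 + 5
11: 5353 = 11·486 + 7
13: 5353 = 13·411 + 10
17: 5353 = 17·314 + 15
19: 5353 = 19·281 + 14
23: 5353 = 23·232 + 17
29: 5353 = 29·184 + 17
31: 5353 = 31·172 + 21
37: 5353 = 37·144 + 25
41: 5353 = 41·130 + 23
43: 5353 = 43·124 + 21
47: 5353 = 47·113 + 42
53: 5353 = 53·101

53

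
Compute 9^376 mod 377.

9^1 ≡ 9 (mod 377)
9^2 ≡ 9^2 = 81 ≡ 81 (mod 377)
9^4 ≡ 81^2 = 6561 ≡ 152 (mod 377)
9^8 ≡ 152^2 = 23104 ≡ 107 (mod 377)
9^16 ≡ 107^2 = 11449 ≡ 139 (mod 377)
9^32 ≡ 139^2 = 19321 ≡ 94 (mod 377)
9^64 ≡ 94^2 = 8836 ≡ 165 (mod 377)
9^128 ≡ 165^2 = 27225 ≡ 81 (mod 377)
9^256 ≡ 81^2 = 6561 ≡ 152 (mod 377)
376 = 256 + 64 + 32 + 16 + 8 in binary powers of 2.
So 9^376 ≡ 152 · 165 · 94 · 139 · 107 ≡ 256 (mod 377).
Since 256 ≠ 1, base 9 is a Fermat witness: 377 is composite.

256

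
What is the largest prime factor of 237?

79

237 = 3 · 79
79 is prime.
So 237 = 3 · 79; the largest prime factor is 79.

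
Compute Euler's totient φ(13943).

13680

Factor: 13943 = 73 · 191.
φ(13943) = (73−1) · (191−1) = 72 · 190 = 13680.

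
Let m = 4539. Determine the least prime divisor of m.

4539 is odd.
Digit sum 21, divisible by 3.

3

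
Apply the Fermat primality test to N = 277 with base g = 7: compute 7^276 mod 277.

7^1 ≡ 7 (mod 277)
7^2 ≡ 7^2 = 49 ≡ 49 (mod 277)
7^4 ≡ 49^2 = 2401 ≡ 185 (mod 277)
7^8 ≡ 185^2 = 34225 ≡ 154 (mod 277)
7^16 ≡ 154^2 = 23716 ≡ 171 (mod 277)
7^32 ≡ 171^2 = 29241 ≡ 156 (mod 277)
7^64 ≡ 156^2 = 24336 ≡ 237 (mod 277)
7^128 ≡ 237^2 = 56169 ≡ 215 (mod 277)
7^256 ≡ 215^2 = 46225 ≡ 243 (mod 277)
276 = 256 + 16 + 4 in binary powers of 2.
So 7^276 ≡ 243 · 171 · 185 ≡ 1 (mod 277).
Since the result is 1, base 7 gives no evidence that 277 is composite.

1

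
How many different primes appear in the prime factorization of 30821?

3

30821 = 7^2 · 629
629 = 17 · 37
30821 = 7^2 · 17 · 37, which has 3 distinct prime factors.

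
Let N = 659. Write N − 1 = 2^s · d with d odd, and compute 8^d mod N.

658

659 − 1 = 658 = 2^1 · 329, so d = 329.
8^1 ≡ 8 (mod 659)
8^2 ≡ 8^2 = 64 ≡ 64 (mod 659)
8^4 ≡ 64^2 = 4096 ≡ 142 (mod 659)
8^8 ≡ 142^2 = 20164 ≡ 394 (mod 659)
8^16 ≡ 394^2 = 155236 ≡ 371 (mod 659)
8^32 ≡ 371^2 = 137641 ≡ 569 (mod 659)
8^64 ≡ 569^2 = 323761 ≡ 192 (mod 659)
8^128 ≡ 192^2 = 36864 ≡ 619 (mod 659)
8^256 ≡ 619^2 = 383161 ≡ 282 (mod 659)
329 = 256 + 64 + 8 + 1 in binary powers of 2.
So 8^329 ≡ 282 · 192 · 394 · 8 ≡ 658 (mod 659).
Since 8^d ≡ 658 (mod 659), base 8 does not prove 659 composite.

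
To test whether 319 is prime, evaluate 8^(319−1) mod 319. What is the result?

8^1 ≡ 8 (mod 319)
8^2 ≡ 8^2 = 64 ≡ 64 (mod 319)
8^4 ≡ 64^2 = 4096 ≡ 268 (mod 319)
8^8 ≡ 268^2 = 71824 ≡ 49 (mod 319)
8^16 ≡ 49^2 = 2401 ≡ 168 (mod 319)
8^32 ≡ 168^2 = 28224 ≡ 152 (mod 319)
8^64 ≡ 152^2 = 23104 ≡ 136 (mod 319)
8^128 ≡ 136^2 = 18496 ≡ 313 (mod 319)
8^256 ≡ 313^2 = 97969 ≡ 36 (mod 319)
318 = 256 + 32 + 16 + 8 + 4 + 2 in binary powers of 2.
So 8^318 ≡ 36 · 152 · 168 · 49 · 268 · 64 ≡ 236 (mod 319).
Since 236 ≠ 1, base 8 is a Fermat witness: 319 is composite.

236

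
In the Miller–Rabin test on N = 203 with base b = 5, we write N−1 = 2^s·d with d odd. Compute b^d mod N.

203 − 1 = 202 = 2^1 · 101, so d = 101.
5^1 ≡ 5 (mod 203)
5^2 ≡ 5^2 = 25 ≡ 25 (mod 203)
5^4 ≡ 25^2 = 625 ≡ 16 (mod 203)
5^8 ≡ 16^2 = 256 ≡ 53 (mod 203)
5^16 ≡ 53^2 = 2809 ≡ 170 (mod 203)
5^32 ≡ 170^2 = 28900 ≡ 74 (mod 203)
5^64 ≡ 74^2 = 5476 ≡ 198 (mod 203)
101 = 64 + 32 + 4 + 1 in binary powers of 2.
So 5^101 ≡ 198 · 74 · 16 · 5 ≡ 38 (mod 203).
Squaring chain: 38; never reaches −1, so base 5 is a Miller–Rabin witness that 203 is composite.

38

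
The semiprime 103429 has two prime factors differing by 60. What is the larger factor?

353

Since p = q + 60, we have 103429 = q(q + 60), so q² + 60q − 103429 = 0.
Discriminant: 60² + 4·103429 = 3600 + 413716 = 417316; √417316 = 646.
q = (−60 + 646)/2 = 293, and p = q + 60 = 353.
Check: 293 · 353 = 103429.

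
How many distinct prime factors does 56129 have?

2

56129 = 37^2 · 41
56129 = 37^2 · 41, which has 2 distinct prime factors.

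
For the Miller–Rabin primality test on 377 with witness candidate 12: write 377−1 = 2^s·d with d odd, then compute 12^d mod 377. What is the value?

220

377 − 1 = 376 = 2^3 · 47, so d = 47.
12^1 ≡ 12 (mod 377)
12^2 ≡ 12^2 = 144 ≡ 144 (mod 377)
12^4 ≡ 144^2 = 20736 ≡ 1 (mod 377)
12^8 ≡ 1^2 = 1 ≡ 1 (mod 377)
12^16 ≡ 1^2 = 1 ≡ 1 (mod 377)
12^32 ≡ 1^2 = 1 ≡ 1 (mod 377)
47 = 32 + 8 + 4 + 2 + 1 in binary powers of 2.
So 12^47 ≡ 1 · 1 · 1 · 144 · 12 ≡ 220 (mod 377).
Squaring chain: 220 → 144 → 1; never reaches −1, so base 12 is a Miller–Rabin witness that 377 is composite.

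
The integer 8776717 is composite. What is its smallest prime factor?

73

8776717 is odd.
Digit sum 43, not divisible by 3.
Ends in 7: not divisible by 5.
7: 8776717 = 7·1253816 + 5
11: 8776717 = 11·797883 + 4
13: 8776717 = 13·675132 + 1
17: 8776717 = 17·516277 + 8
19: 8776717 = 19·461932 + 9
23: 8776717 = 23·381596 + 9
29: 8776717 = 29·302645 + 12
31: 8776717 = 31·283119 + 28
37: 8776717 = 37·237208 + 21
41: 8776717 = 41·214066 + 11
43: 8776717 = 43·204109 + 30
47: 8776717 = 47·186738 + 31
53: 8776717 = 53·165598 + 23
59: 8776717 = 59·148757 + 54
61: 8776717 = 61·143880 + 37
67: 8776717 = 67·130995 + 52
71: 8776717 = 71·123615 + 52
73: 8776717 = 73·120229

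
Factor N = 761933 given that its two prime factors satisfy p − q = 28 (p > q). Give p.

Since p = q + 28, we have 761933 = q(q + 28), so q² + 28q − 761933 = 0.
Discriminant: 28² + 4·761933 = 784 + 3047732 = 3048516; √3048516 = 1746.
q = (−28 + 1746)/2 = 859, and p = q + 28 = 887.
Check: 859 · 887 = 761933.

887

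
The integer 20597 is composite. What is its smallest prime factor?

20597 is odd.
Digit sum 23, not divisible by 3.
Ends in 7: not divisible by 5.
7: 20597 = 7·2942 + 3
11: 20597 = 11·1872 + 5
13: 20597 = 13·1584 + 5
17: 20597 = 17·1211 + 10
19: 20597 = 19·1084 + 1
23: 20597 = 23·895 + 12
29: 20597 = 29·710 + 7
31: 20597 = 31·664 + 13
37: 20597 = 37·556 + 25
41: 20597 = 41·502 + 15
43: 20597 = 43·479

43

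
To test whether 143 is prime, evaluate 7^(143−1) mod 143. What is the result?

7^1 ≡ 7 (mod 143)
7^2 ≡ 7^2 = 49 ≡ 49 (mod 143)
7^4 ≡ 49^2 = 2401 ≡ 113 (mod 143)
7^8 ≡ 113^2 = 12769 ≡ 42 (mod 143)
7^16 ≡ 42^2 = 1764 ≡ 48 (mod 143)
7^32 ≡ 48^2 = 2304 ≡ 16 (mod 143)
7^64 ≡ 16^2 = 256 ≡ 113 (mod 143)
7^128 ≡ 113^2 = 12769 ≡ 42 (mod 143)
142 = 128 + 8 + 4 + 2 in binary powers of 2.
So 7^142 ≡ 42 · 42 · 113 · 49 ≡ 82 (mod 143).
Since 82 ≠ 1, base 7 is a Fermat witness: 143 is composite.

82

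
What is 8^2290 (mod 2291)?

8^1 ≡ 8 (mod 2291)
8^2 ≡ 8^2 = 64 ≡ 64 (mod 2291)
8^4 ≡ 64^2 = 4096 ≡ 1805 (mod 2291)
8^8 ≡ 1805^2 = 3258025 ≡ 223 (mod 2291)
8^16 ≡ 223^2 = 49729 ≡ 1618 (mod 2291)
8^32 ≡ 1618^2 = 2617924 ≡ 1602 (mod 2291)
8^64 ≡ 1602^2 = 2566404 ≡ 484 (mod 2291)
8^128 ≡ 484^2 = 234256 ≡ 574 (mod 2291)
8^256 ≡ 574^2 = 329476 ≡ 1863 (mod 2291)
8^512 ≡ 1863^2 = 3470769 ≡ 2195 (mod 2291)
8^1024 ≡ 2195^2 = 4818025 ≡ 52 (mod 2291)
8^2048 ≡ 52^2 = 2704 ≡ 413 (mod 2291)
2290 = 2048 + 128 + 64 + 32 + 16 + 2 in binary powers of 2.
So 8^2290 ≡ 413 · 574 · 484 · 1602 · 1618 · 64 ≡ 2039 (mod 2291).
Since 2039 ≠ 1, base 8 is a Fermat witness: 2291 is composite.

2039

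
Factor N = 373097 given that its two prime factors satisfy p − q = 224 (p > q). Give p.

Since p = q + 224, we have 373097 = q(q + 224), so q² + 224q − 373097 = 0.
Discriminant: 224² + 4·373097 = 50176 + 1492388 = 1542564; √1542564 = 1242.
q = (−224 + 1242)/2 = 509, and p = q + 224 = 733.
Check: 509 · 733 = 373097.

733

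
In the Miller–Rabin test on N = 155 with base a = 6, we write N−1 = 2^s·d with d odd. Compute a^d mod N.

26

155 − 1 = 154 = 2^1 · 77, so d = 77.
6^1 ≡ 6 (mod 155)
6^2 ≡ 6^2 = 36 ≡ 36 (mod 155)
6^4 ≡ 36^2 = 1296 ≡ 56 (mod 155)
6^8 ≡ 56^2 = 3136 ≡ 36 (mod 155)
6^16 ≡ 36^2 = 1296 ≡ 56 (mod 155)
6^32 ≡ 56^2 = 3136 ≡ 36 (mod 155)
6^64 ≡ 36^2 = 1296 ≡ 56 (mod 155)
77 = 64 + 8 + 4 + 1 in binary powers of 2.
So 6^77 ≡ 56 · 36 · 56 · 6 ≡ 26 (mod 155).
Squaring chain: 26; never reaches −1, so base 6 is a Miller–Rabin witness that 155 is composite.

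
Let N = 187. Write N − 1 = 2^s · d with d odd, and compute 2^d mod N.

151

187 − 1 = 186 = 2^1 · 93, so d = 93.
2^1 ≡ 2 (mod 187)
2^2 ≡ 2^2 = 4 ≡ 4 (mod 187)
2^4 ≡ 4^2 = 16 ≡ 16 (mod 187)
2^8 ≡ 16^2 = 256 ≡ 69 (mod 187)
2^16 ≡ 69^2 = 4761 ≡ 86 (mod 187)
2^32 ≡ 86^2 = 7396 ≡ 103 (mod 187)
2^64 ≡ 103^2 = 10609 ≡ 137 (mod 187)
93 = 64 + 16 + 8 + 4 + 1 in binary powers of 2.
So 2^93 ≡ 137 · 86 · 69 · 16 · 2 ≡ 151 (mod 187).
Squaring chain: 151; never reaches −1, so base 2 is a Miller–Rabin witness that 187 is composite.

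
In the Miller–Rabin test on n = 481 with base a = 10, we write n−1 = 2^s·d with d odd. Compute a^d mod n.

481 − 1 = 480 = 2^5 · 15, so d = 15.
10^1 ≡ 10 (mod 481)
10^2 ≡ 10^2 = 100 ≡ 100 (mod 481)
10^4 ≡ 100^2 = 10000 ≡ 380 (mod 481)
10^8 ≡ 380^2 = 144400 ≡ 100 (mod 481)
15 = 8 + 4 + 2 + 1 in binary powers of 2.
So 10^15 ≡ 100 · 380 · 100 · 10 ≡ 38 (mod 481).
Squaring chain: 38 → 1 → 1 → 1 → 1; never reaches −1, so base 10 is a Miller–Rabin witness that 481 is composite.

38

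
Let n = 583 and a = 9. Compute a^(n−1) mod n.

9^1 ≡ 9 (mod 583)
9^2 ≡ 9^2 = 81 ≡ 81 (mod 583)
9^4 ≡ 81^2 = 6561 ≡ 148 (mod 583)
9^8 ≡ 148^2 = 21904 ≡ 333 (mod 583)
9^16 ≡ 333^2 = 110889 ≡ 119 (mod 583)
9^32 ≡ 119^2 = 14161 ≡ 169 (mod 583)
9^64 ≡ 169^2 = 28561 ≡ 577 (mod 583)
9^128 ≡ 577^2 = 332929 ≡ 36 (mod 583)
9^256 ≡ 36^2 = 1296 ≡ 130 (mod 583)
9^512 ≡ 130^2 = 16900 ≡ 576 (mod 583)
582 = 512 + 64 + 4 + 2 in binary powers of 2.
So 9^582 ≡ 576 · 577 · 148 · 81 ≡ 367 (mod 583).
Since 367 ≠ 1, base 9 is a Fermat witness: 583 is composite.

367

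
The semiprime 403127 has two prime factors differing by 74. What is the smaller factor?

Since p = q + 74, we have 403127 = q(q + 74), so q² + 74q − 403127 = 0.
Discriminant: 74² + 4·403127 = 5476 + 1612508 = 1617984; √1617984 = 1272.
q = (−74 + 1272)/2 = 599, and p = q + 74 = 673.
Check: 599 · 673 = 403127.

599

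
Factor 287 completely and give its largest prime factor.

287 = 7 · 41
41 is prime.
So 287 = 7 · 41; the largest prime factor is 41.

41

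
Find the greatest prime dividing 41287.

53

41287 = 19 · 2173
2173 = 41 · 53
53 is prime.
So 41287 = 19 · 41 · 53; the largest prime factor is 53.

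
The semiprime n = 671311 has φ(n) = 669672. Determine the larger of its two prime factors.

853

φ(n) = (p−1)(q−1) = n − (p+q) + 1, so p + q = 671311 − 669672 + 1 = 1640.
p and q are the roots of t² − 1640t + 671311 = 0.
Discriminant: 1640² − 4·671311 = 2689600 − 2685244 = 4356; √4356 = 66.
q = (1640 − 66)/2 = 787, p = (1640 + 66)/2 = 853.
Check: 787 · 853 = 671311.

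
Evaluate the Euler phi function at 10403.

Factor: 10403 = 101 · 103.
φ(10403) = (101−1) · (103−1) = 100 · 102 = 10200.

10200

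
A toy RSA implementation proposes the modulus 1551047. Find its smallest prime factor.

47

1551047 is odd.
Digit sum 23, not divisible by 3.
Ends in 7: not divisible by 5.
7: 1551047 = 7·221578 + 1
11: 1551047 = 11·141004 + 3
13: 1551047 = 13·119311 + 4
17: 1551047 = 17·91238 + 1
19: 1551047 = 19·81634 + 1
23: 1551047 = 23·67436 + 19
29: 1551047 = 29·53484 + 11
31: 1551047 = 31·50033 + 24
37: 1551047 = 37·41920 + 7
41: 1551047 = 41·37830 + 17
43: 1551047 = 43·36070 + 37
47: 1551047 = 47·33001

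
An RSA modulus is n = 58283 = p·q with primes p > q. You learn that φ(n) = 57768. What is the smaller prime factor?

φ(n) = (p−1)(q−1) = n − (p+q) + 1, so p + q = 58283 − 57768 + 1 = 516.
p and q are the roots of t² − 516t + 58283 = 0.
Discriminant: 516² − 4·58283 = 266256 − 233132 = 33124; √33124 = 182.
q = (516 − 182)/2 = 167, p = (516 + 182)/2 = 349.
Check: 167 · 349 = 58283.

167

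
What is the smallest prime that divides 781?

11

781 is odd.
Digit sum 16, not divisible by 3.
Ends in 1: not divisible by 5.
7: 781 = 7·111 + 4
11: 781 = 11·71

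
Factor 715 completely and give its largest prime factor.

715 = 5 · 143
143 = 11 · 13
13 is prime.
So 715 = 5 · 11 · 13; the largest prime factor is 13.

13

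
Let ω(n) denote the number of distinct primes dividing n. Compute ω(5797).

5797 = 11 · 527
527 = 17 · 31
5797 = 11 · 17 · 31, which has 3 distinct prime factors.

3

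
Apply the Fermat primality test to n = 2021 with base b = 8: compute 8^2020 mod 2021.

8^1 ≡ 8 (mod 2021)
8^2 ≡ 8^2 = 64 ≡ 64 (mod 2021)
8^4 ≡ 64^2 = 4096 ≡ 54 (mod 2021)
8^8 ≡ 54^2 = 2916 ≡ 895 (mod 2021)
8^16 ≡ 895^2 = 801025 ≡ 709 (mod 2021)
8^32 ≡ 709^2 = 502681 ≡ 1473 (mod 2021)
8^64 ≡ 1473^2 = 2169729 ≡ 1196 (mod 2021)
8^128 ≡ 1196^2 = 1430416 ≡ 1569 (mod 2021)
8^256 ≡ 1569^2 = 2461761 ≡ 183 (mod 2021)
8^512 ≡ 183^2 = 33489 ≡ 1153 (mod 2021)
8^1024 ≡ 1153^2 = 1329409 ≡ 1612 (mod 2021)
2020 = 1024 + 512 + 256 + 128 + 64 + 32 + 4 in binary powers of 2.
So 8^2020 ≡ 1612 · 1153 · 183 · 1569 · 1196 · 1473 · 54 ≡ 1860 (mod 2021).
Since 1860 ≠ 1, base 8 is a Fermat witness: 2021 is composite.

1860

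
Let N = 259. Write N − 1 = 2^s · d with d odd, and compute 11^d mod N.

36

259 − 1 = 258 = 2^1 · 129, so d = 129.
11^1 ≡ 11 (mod 259)
11^2 ≡ 11^2 = 121 ≡ 121 (mod 259)
11^4 ≡ 121^2 = 14641 ≡ 137 (mod 259)
11^8 ≡ 137^2 = 18769 ≡ 121 (mod 259)
11^16 ≡ 121^2 = 14641 ≡ 137 (mod 259)
11^32 ≡ 137^2 = 18769 ≡ 121 (mod 259)
11^64 ≡ 121^2 = 14641 ≡ 137 (mod 259)
11^128 ≡ 137^2 = 18769 ≡ 121 (mod 259)
129 = 128 + 1 in binary powers of 2.
So 11^129 ≡ 121 · 11 ≡ 36 (mod 259).
Squaring chain: 36; never reaches −1, so base 11 is a Miller–Rabin witness that 259 is composite.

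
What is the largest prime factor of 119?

119 = 7 · 17
17 is prime.
So 119 = 7 · 17; the largest prime factor is 17.

17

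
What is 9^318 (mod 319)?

25

9^1 ≡ 9 (mod 319)
9^2 ≡ 9^2 = 81 ≡ 81 (mod 319)
9^4 ≡ 81^2 = 6561 ≡ 181 (mod 319)
9^8 ≡ 181^2 = 32761 ≡ 223 (mod 319)
9^16 ≡ 223^2 = 49729 ≡ 284 (mod 319)
9^32 ≡ 284^2 = 80656 ≡ 268 (mod 319)
9^64 ≡ 268^2 = 71824 ≡ 49 (mod 319)
9^128 ≡ 49^2 = 2401 ≡ 168 (mod 319)
9^256 ≡ 168^2 = 28224 ≡ 152 (mod 319)
318 = 256 + 32 + 16 + 8 + 4 + 2 in binary powers of 2.
So 9^318 ≡ 152 · 268 · 284 · 223 · 181 · 81 ≡ 25 (mod 319).
Since 25 ≠ 1, base 9 is a Fermat witness: 319 is composite.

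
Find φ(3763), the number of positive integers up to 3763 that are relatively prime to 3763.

3640

Factor: 3763 = 53 · 71.
φ(3763) = (53−1) · (71−1) = 52 · 70 = 3640.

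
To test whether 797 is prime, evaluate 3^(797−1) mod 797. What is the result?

1

3^1 ≡ 3 (mod 797)
3^2 ≡ 3^2 = 9 ≡ 9 (mod 797)
3^4 ≡ 9^2 = 81 ≡ 81 (mod 797)
3^8 ≡ 81^2 = 6561 ≡ 185 (mod 797)
3^16 ≡ 185^2 = 34225 ≡ 751 (mod 797)
3^32 ≡ 751^2 = 564001 ≡ 522 (mod 797)
3^64 ≡ 522^2 = 272484 ≡ 707 (mod 797)
3^128 ≡ 707^2 = 499849 ≡ 130 (mod 797)
3^256 ≡ 130^2 = 16900 ≡ 163 (mod 797)
3^512 ≡ 163^2 = 26569 ≡ 268 (mod 797)
796 = 512 + 256 + 16 + 8 + 4 in binary powers of 2.
So 3^796 ≡ 268 · 163 · 751 · 185 · 81 ≡ 1 (mod 797).
Since the result is 1, base 3 gives no evidence that 797 is composite.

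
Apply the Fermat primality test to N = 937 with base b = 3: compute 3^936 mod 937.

1

3^1 ≡ 3 (mod 937)
3^2 ≡ 3^2 = 9 ≡ 9 (mod 937)
3^4 ≡ 9^2 = 81 ≡ 81 (mod 937)
3^8 ≡ 81^2 = 6561 ≡ 2 (mod 937)
3^16 ≡ 2^2 = 4 ≡ 4 (mod 937)
3^32 ≡ 4^2 = 16 ≡ 16 (mod 937)
3^64 ≡ 16^2 = 256 ≡ 256 (mod 937)
3^128 ≡ 256^2 = 65536 ≡ 883 (mod 937)
3^256 ≡ 883^2 = 779689 ≡ 105 (mod 937)
3^512 ≡ 105^2 = 11025 ≡ 718 (mod 937)
936 = 512 + 256 + 128 + 32 + 8 in binary powers of 2.
So 3^936 ≡ 718 · 105 · 883 · 16 · 2 ≡ 1 (mod 937).
Since the result is 1, base 3 gives no evidence that 937 is composite.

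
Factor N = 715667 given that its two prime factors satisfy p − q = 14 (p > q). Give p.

853

Since p = q + 14, we have 715667 = q(q + 14), so q² + 14q − 715667 = 0.
Discriminant: 14² + 4·715667 = 196 + 2862668 = 2862864; √2862864 = 1692.
q = (−14 + 1692)/2 = 839, and p = q + 14 = 853.
Check: 839 · 853 = 715667.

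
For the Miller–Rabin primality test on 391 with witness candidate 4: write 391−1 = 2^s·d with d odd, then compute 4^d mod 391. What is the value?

391 − 1 = 390 = 2^1 · 195, so d = 195.
4^1 ≡ 4 (mod 391)
4^2 ≡ 4^2 = 16 ≡ 16 (mod 391)
4^4 ≡ 16^2 = 256 ≡ 256 (mod 391)
4^8 ≡ 256^2 = 65536 ≡ 239 (mod 391)
4^16 ≡ 239^2 = 57121 ≡ 35 (mod 391)
4^32 ≡ 35^2 = 1225 ≡ 52 (mod 391)
4^64 ≡ 52^2 = 2704 ≡ 358 (mod 391)
4^128 ≡ 358^2 = 128164 ≡ 307 (mod 391)
195 = 128 + 64 + 2 + 1 in binary powers of 2.
So 4^195 ≡ 307 · 358 · 16 · 4 ≡ 285 (mod 391).
Squaring chain: 285; never reaches −1, so base 4 is a Miller–Rabin witness that 391 is composite.

285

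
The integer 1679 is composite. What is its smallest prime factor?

1679 is odd.
Digit sum 23, not divisible by 3.
Ends in 9: not divisible by 5.
7: 1679 = 7·239 + 6
11: 1679 = 11·152 + 7
13: 1679 = 13·129 + 2
17: 1679 = 17·98 + 13
19: 1679 = 19·88 + 7
23: 1679 = 23·73

23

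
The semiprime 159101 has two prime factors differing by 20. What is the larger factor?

Since p = q + 20, we have 159101 = q(q + 20), so q² + 20q − 159101 = 0.
Discriminant: 20² + 4·159101 = 400 + 636404 = 636804; √636804 = 798.
q = (−20 + 798)/2 = 389, and p = q + 20 = 409.
Check: 389 · 409 = 159101.

409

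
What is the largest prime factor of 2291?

79

2291 = 29 · 79
79 is prime.
So 2291 = 29 · 79; the largest prime factor is 79.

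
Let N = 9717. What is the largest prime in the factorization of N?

79

9717 = 3 · 3239
3239 = 41 · 79
79 is prime.
So 9717 = 3 · 41 · 79; the largest prime factor is 79.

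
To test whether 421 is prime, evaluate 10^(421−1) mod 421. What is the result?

1

10^1 ≡ 10 (mod 421)
10^2 ≡ 10^2 = 100 ≡ 100 (mod 421)
10^4 ≡ 100^2 = 10000 ≡ 317 (mod 421)
10^8 ≡ 317^2 = 100489 ≡ 291 (mod 421)
10^16 ≡ 291^2 = 84681 ≡ 60 (mod 421)
10^32 ≡ 60^2 = 3600 ≡ 232 (mod 421)
10^64 ≡ 232^2 = 53824 ≡ 357 (mod 421)
10^128 ≡ 357^2 = 127449 ≡ 307 (mod 421)
10^256 ≡ 307^2 = 94249 ≡ 366 (mod 421)
420 = 256 + 128 + 32 + 4 in binary powers of 2.
So 10^420 ≡ 366 · 307 · 232 · 317 ≡ 1 (mod 421).
Since the result is 1, base 10 gives no evidence that 421 is composite.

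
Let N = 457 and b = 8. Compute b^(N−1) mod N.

1

8^1 ≡ 8 (mod 457)
8^2 ≡ 8^2 = 64 ≡ 64 (mod 457)
8^4 ≡ 64^2 = 4096 ≡ 440 (mod 457)
8^8 ≡ 440^2 = 193600 ≡ 289 (mod 457)
8^16 ≡ 289^2 = 83521 ≡ 347 (mod 457)
8^32 ≡ 347^2 = 120409 ≡ 218 (mod 457)
8^64 ≡ 218^2 = 47524 ≡ 453 (mod 457)
8^128 ≡ 453^2 = 205209 ≡ 16 (mod 457)
8^256 ≡ 16^2 = 256 ≡ 256 (mod 457)
456 = 256 + 128 + 64 + 8 in binary powers of 2.
So 8^456 ≡ 256 · 16 · 453 · 289 ≡ 1 (mod 457).
Since the result is 1, base 8 gives no evidence that 457 is composite.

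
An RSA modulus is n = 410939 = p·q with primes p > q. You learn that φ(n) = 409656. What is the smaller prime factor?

607

φ(n) = (p−1)(q−1) = n − (p+q) + 1, so p + q = 410939 − 409656 + 1 = 1284.
p and q are the roots of t² − 1284t + 410939 = 0.
Discriminant: 1284² − 4·410939 = 1648656 − 1643756 = 4900; √4900 = 70.
q = (1284 − 70)/2 = 607, p = (1284 + 70)/2 = 677.
Check: 607 · 677 = 410939.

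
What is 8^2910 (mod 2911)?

8^1 ≡ 8 (mod 2911)
8^2 ≡ 8^2 = 64 ≡ 64 (mod 2911)
8^4 ≡ 64^2 = 4096 ≡ 1185 (mod 2911)
8^8 ≡ 1185^2 = 1404225 ≡ 1123 (mod 2911)
8^16 ≡ 1123^2 = 1261129 ≡ 666 (mod 2911)
8^32 ≡ 666^2 = 443556 ≡ 1084 (mod 2911)
8^64 ≡ 1084^2 = 1175056 ≡ 1923 (mod 2911)
8^128 ≡ 1923^2 = 3697929 ≡ 959 (mod 2911)
8^256 ≡ 959^2 = 919681 ≡ 2716 (mod 2911)
8^512 ≡ 2716^2 = 7376656 ≡ 182 (mod 2911)
8^1024 ≡ 182^2 = 33124 ≡ 1103 (mod 2911)
8^2048 ≡ 1103^2 = 1216609 ≡ 2722 (mod 2911)
2910 = 2048 + 512 + 256 + 64 + 16 + 8 + 4 + 2 in binary powers of 2.
So 8^2910 ≡ 2722 · 182 · 2716 · 1923 · 666 · 1123 · 1185 · 64 ≡ 2664 (mod 2911).
Since 2664 ≠ 1, base 8 is a Fermat witness: 2911 is composite.

2664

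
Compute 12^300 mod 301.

12^1 ≡ 12 (mod 301)
12^2 ≡ 12^2 = 144 ≡ 144 (mod 301)
12^4 ≡ 144^2 = 20736 ≡ 268 (mod 301)
12^8 ≡ 268^2 = 71824 ≡ 186 (mod 301)
12^16 ≡ 186^2 = 34596 ≡ 282 (mod 301)
12^32 ≡ 282^2 = 79524 ≡ 60 (mod 301)
12^64 ≡ 60^2 = 3600 ≡ 289 (mod 301)
12^128 ≡ 289^2 = 83521 ≡ 144 (mod 301)
12^256 ≡ 144^2 = 20736 ≡ 268 (mod 301)
300 = 256 + 32 + 8 + 4 in binary powers of 2.
So 12^300 ≡ 268 · 60 · 186 · 268 ≡ 64 (mod 301).
Since 64 ≠ 1, base 12 is a Fermat witness: 301 is composite.

64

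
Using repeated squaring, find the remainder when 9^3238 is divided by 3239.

1352

9^1 ≡ 9 (mod 3239)
9^2 ≡ 9^2 = 81 ≡ 81 (mod 3239)
9^4 ≡ 81^2 = 6561 ≡ 83 (mod 3239)
9^8 ≡ 83^2 = 6889 ≡ 411 (mod 3239)
9^16 ≡ 411^2 = 168921 ≡ 493 (mod 3239)
9^32 ≡ 493^2 = 243049 ≡ 124 (mod 3239)
9^64 ≡ 124^2 = 15376 ≡ 2420 (mod 3239)
9^128 ≡ 2420^2 = 5856400 ≡ 288 (mod 3239)
9^256 ≡ 288^2 = 82944 ≡ 1969 (mod 3239)
9^512 ≡ 1969^2 = 3876961 ≡ 3117 (mod 3239)
9^1024 ≡ 3117^2 = 9715689 ≡ 1928 (mod 3239)
9^2048 ≡ 1928^2 = 3717184 ≡ 2051 (mod 3239)
3238 = 2048 + 1024 + 128 + 32 + 4 + 2 in binary powers of 2.
So 9^3238 ≡ 2051 · 1928 · 288 · 124 · 83 · 81 ≡ 1352 (mod 3239).
Since 1352 ≠ 1, base 9 is a Fermat witness: 3239 is composite.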